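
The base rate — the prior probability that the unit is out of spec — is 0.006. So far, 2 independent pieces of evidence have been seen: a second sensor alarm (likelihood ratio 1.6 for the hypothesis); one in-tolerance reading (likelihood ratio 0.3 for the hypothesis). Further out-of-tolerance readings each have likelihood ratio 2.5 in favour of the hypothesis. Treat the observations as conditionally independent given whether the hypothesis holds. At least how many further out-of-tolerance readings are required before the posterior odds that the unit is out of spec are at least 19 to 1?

10

Prior odds = 0.006/0.994 = 3/497.
Combined Bayes factor of the evidence already in hand = 1.6 × 0.3 = 0.48.
Odds after that evidence = (3/497) × 0.48 = 36/12425.
Target odds = 19.
Need 2.5ⁿ ≥ 19 ÷ (36/12425) = 236075/36.
2.5⁹ = 1953125/512 falls short of 236075/36 but 2.5¹⁰ = 9765625/1024 reaches it, so n = 10.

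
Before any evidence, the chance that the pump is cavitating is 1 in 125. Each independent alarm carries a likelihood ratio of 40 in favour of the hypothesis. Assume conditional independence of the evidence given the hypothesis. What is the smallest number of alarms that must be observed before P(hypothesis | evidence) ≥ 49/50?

Prior odds = 0.008/0.992 = 1/124.
Likelihood ratio per alarm = 40.
Target odds: 0.98 ÷ 0.02 = 49.
Need (1/124) × 40ⁿ ≥ 49, i.e. 40ⁿ ≥ 6076.
40² = 1600 falls short of 6076 but 40³ = 64000 reaches it, so n = 3.

3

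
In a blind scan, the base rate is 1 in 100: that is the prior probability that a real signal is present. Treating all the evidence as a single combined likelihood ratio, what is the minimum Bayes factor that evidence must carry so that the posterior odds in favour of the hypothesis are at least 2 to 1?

Prior odds = 0.01/0.99 = 1/99.
Target odds = 2.
Required Bayes factor = 2 ÷ (1/99) = 198.

198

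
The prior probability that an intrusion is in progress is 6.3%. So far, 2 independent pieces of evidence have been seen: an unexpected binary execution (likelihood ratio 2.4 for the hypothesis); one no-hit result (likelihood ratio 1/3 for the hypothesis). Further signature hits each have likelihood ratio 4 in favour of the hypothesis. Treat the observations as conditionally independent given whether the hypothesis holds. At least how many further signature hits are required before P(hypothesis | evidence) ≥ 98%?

5

Prior odds = 0.063/0.937 = 63/937.
Combined Bayes factor of the evidence already in hand = 2.4 × (1/3) = 0.8.
Odds after that evidence = (63/937) × 0.8 = 252/4685.
Target odds = 0.98/0.02 = 49.
Need 4ⁿ ≥ 49 ÷ (252/4685) = 32795/36.
4⁴ = 256 falls short of 32795/36 but 4⁵ = 1024 reaches it, so n = 5.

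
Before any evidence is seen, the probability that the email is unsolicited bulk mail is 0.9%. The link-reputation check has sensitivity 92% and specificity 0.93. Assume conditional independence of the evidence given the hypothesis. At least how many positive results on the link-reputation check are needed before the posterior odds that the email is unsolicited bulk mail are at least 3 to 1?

Prior odds = 0.009/0.991 = 9/991.
False-positive rate = 1 − 0.93 = 0.07; likelihood ratio of a positive = 0.92/0.07 = 92/7.
Target odds = 3.
Need (9/991) × (92/7)ⁿ ≥ 3, i.e. (92/7)ⁿ ≥ 991/3.
(92/7)² = 8464/49 falls short of 991/3 but (92/7)³ = 778688/343 reaches it, so n = 3.

3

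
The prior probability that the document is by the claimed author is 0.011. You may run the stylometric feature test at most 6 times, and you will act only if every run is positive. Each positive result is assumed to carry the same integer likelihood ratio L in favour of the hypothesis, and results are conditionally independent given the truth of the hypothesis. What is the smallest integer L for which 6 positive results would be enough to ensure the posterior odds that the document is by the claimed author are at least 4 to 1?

3

Prior odds = 0.011/0.989 = 11/989.
Target odds = 4.
Need L⁶ ≥ 4 ÷ (11/989) = 3956/11.
2⁶ = 64 < 3956/11 ≤ 729 = 3⁶, so L = 3.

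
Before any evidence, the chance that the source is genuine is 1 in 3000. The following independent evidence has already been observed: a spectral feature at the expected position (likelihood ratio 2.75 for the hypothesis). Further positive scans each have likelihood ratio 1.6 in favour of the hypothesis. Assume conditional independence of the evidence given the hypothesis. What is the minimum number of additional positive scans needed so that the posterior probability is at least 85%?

Prior odds = (1/3000)/(2999/3000) = 1/2999.
Bayes factor of the evidence already in hand = 2.75.
Odds after that evidence = (1/2999) × 2.75 = 11/11996.
Target odds = 0.85/0.15 = 17/3.
Need 1.6ⁿ ≥ 17/3 ÷ (11/11996) = 203932/33.
1.6¹⁸ ≈4722.37 falls short of 203932/33 but 1.6¹⁹ ≈7555.79 reaches it, so n = 19.

19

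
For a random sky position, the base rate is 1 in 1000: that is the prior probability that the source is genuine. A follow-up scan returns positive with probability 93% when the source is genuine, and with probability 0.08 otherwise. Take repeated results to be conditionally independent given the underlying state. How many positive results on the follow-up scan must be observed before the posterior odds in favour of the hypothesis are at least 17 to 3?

4

Prior odds: 0.001 ÷ 0.999 = 1/999.
Likelihood ratio of a positive result = 0.93/0.08 = 11.625.
Target odds = 17/3.
Need (1/999) × 11.625ⁿ ≥ 17/3, i.e. 11.625ⁿ ≥ 5661.
11.625³ = 804357/512 falls short of 5661 but 11.625⁴ = 74805201/4096 reaches it, so n = 4.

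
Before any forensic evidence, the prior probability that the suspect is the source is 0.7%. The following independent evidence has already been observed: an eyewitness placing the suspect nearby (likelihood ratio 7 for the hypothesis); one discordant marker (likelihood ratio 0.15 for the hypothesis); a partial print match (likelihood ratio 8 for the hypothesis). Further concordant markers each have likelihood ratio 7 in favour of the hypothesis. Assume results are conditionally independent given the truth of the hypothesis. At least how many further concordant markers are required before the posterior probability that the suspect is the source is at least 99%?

Prior odds = 0.007/0.993 = 7/993.
Combined Bayes factor of the evidence already in hand = 7 × 0.15 × 8 = 8.4.
Odds after that evidence = (7/993) × 8.4 = 98/1655.
Target odds = 0.99/0.01 = 99.
Need 7ⁿ ≥ 99 ÷ (98/1655) = 163845/98.
7³ = 343 falls short of 163845/98 but 7⁴ = 2401 reaches it, so n = 4.

4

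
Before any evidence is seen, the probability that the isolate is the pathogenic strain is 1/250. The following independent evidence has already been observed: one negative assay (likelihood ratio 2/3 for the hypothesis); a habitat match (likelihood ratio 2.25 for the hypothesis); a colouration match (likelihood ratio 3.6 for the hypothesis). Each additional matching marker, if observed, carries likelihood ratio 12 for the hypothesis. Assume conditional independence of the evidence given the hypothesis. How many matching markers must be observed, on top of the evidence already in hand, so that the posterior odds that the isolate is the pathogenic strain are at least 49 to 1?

4

Prior odds = 0.004/0.996 = 1/249.
Combined Bayes factor of the evidence already in hand = (2/3) × 2.25 × 3.6 = 5.4.
Odds after that evidence = (1/249) × 5.4 = 9/415.
Target odds = 49.
Need 12ⁿ ≥ 49 ÷ (9/415) = 20335/9.
12³ = 1728 falls short of 20335/9 but 12⁴ = 20736 reaches it, so n = 4.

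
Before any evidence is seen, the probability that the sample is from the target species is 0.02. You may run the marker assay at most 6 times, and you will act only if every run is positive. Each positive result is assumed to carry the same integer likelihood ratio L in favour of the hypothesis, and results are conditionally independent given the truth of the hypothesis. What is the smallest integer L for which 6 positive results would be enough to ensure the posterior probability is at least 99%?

5

Prior odds = 0.02/0.98 = 1/49.
Target odds = 0.99/0.01 = 99.
Need L⁶ ≥ 99 ÷ (1/49) = 4851.
4⁶ = 4096 < 4851 ≤ 15625 = 5⁶, so L = 5.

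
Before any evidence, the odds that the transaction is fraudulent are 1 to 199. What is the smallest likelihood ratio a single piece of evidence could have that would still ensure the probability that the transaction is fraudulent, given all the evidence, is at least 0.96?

4776

Prior odds = 1/199.
Target odds = 0.96/0.04 = 24.
Required Bayes factor = 24 ÷ (1/199) = 4776.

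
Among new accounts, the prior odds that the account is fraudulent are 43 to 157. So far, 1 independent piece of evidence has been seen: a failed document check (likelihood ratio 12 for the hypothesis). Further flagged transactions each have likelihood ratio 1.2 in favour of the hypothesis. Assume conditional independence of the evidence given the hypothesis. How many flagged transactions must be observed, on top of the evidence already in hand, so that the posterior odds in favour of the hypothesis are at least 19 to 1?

Prior odds = 43/157.
Bayes factor of the evidence already in hand = 12.
Odds after that evidence = (43/157) × 12 = 516/157.
Target odds = 19.
Need 1.2ⁿ ≥ 19 ÷ (516/157) = 2983/516.
1.2⁹ = 10077696/1953125 falls short of 2983/516 but 1.2¹⁰ = 60466176/9765625 reaches it, so n = 10.

10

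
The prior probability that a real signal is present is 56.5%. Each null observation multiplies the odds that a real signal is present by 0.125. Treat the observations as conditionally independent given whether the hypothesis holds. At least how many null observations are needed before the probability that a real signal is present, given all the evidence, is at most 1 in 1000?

4

Prior odds = 0.565/0.435 = 113/87.
Likelihood ratio per null observation = 0.125.
Target posterior odds = 0.001/0.999 = 1/999.
Need (113/87) × 0.125ⁿ ≤ 1/999, i.e. 0.125ⁿ ≤ 29/37629.
0.125³ = 0.001953125 is still above 29/37629 but 0.125⁴ = 1/4096 is at or below it, so n = 4.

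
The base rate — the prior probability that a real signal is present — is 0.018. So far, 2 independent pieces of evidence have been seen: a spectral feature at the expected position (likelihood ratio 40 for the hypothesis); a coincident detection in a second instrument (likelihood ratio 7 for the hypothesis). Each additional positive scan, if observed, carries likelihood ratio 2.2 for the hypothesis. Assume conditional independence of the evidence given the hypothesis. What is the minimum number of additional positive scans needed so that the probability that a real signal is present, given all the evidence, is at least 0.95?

2

Prior odds = 0.018/0.982 = 9/491.
Combined Bayes factor of the evidence already in hand = 40 × 7 = 280.
Odds after that evidence = (9/491) × 280 = 2520/491.
Target odds = 0.95/0.05 = 19.
Need 2.2ⁿ ≥ 19 ÷ (2520/491) = 9329/2520.
2.2¹ = 2.2 falls short of 9329/2520 but 2.2² = 4.84 reaches it, so n = 2.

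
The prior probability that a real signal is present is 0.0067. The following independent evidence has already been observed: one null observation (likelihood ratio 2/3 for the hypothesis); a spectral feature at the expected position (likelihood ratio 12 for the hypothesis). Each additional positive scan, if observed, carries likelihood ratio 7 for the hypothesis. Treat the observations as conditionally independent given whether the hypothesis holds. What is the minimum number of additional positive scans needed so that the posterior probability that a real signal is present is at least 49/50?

4

Prior odds = 0.0067/0.9933 = 67/9933.
Combined Bayes factor of the evidence already in hand = (2/3) × 12 = 8.
Odds after that evidence = (67/9933) × 8 = 536/9933.
Target odds = 0.98/0.02 = 49.
Need 7ⁿ ≥ 49 ÷ (536/9933) = 486717/536.
7³ = 343 falls short of 486717/536 but 7⁴ = 2401 reaches it, so n = 4.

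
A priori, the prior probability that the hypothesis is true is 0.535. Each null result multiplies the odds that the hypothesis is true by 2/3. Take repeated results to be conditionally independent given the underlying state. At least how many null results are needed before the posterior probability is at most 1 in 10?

Prior odds = 0.535/0.465 = 107/93.
Likelihood ratio per null result = 2/3.
Target posterior odds = 0.1/0.9 = 1/9.
Require (2/3)ⁿ ≤ 1/9 ÷ (107/93) = 31/321.
(2/3)⁵ = 32/243 is still above 31/321 but (2/3)⁶ = 64/729 is at or below it, so n = 6.

6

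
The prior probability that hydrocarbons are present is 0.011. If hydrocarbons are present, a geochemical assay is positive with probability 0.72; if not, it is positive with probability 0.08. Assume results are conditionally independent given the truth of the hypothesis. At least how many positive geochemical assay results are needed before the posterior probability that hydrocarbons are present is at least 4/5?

3

Prior odds: 0.011 ÷ 0.989 = 11/989.
Likelihood ratio of a positive = 0.72/0.08 = 9.
Target odds: 0.8 ÷ 0.2 = 4.
Require 9ⁿ ≥ 4 ÷ (11/989) = 3956/11.
9² = 81 falls short of 3956/11 but 9³ = 729 reaches it, so n = 3.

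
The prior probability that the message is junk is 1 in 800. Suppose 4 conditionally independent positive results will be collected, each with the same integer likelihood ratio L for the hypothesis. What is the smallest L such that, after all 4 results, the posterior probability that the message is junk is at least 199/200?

Prior odds = 0.00125/0.99875 = 1/799.
Target odds = 0.995/0.005 = 199.
Need L⁴ ≥ 199 ÷ (1/799) = 159001.
19⁴ = 130321 < 159001 ≤ 160000 = 20⁴, so L = 20.

20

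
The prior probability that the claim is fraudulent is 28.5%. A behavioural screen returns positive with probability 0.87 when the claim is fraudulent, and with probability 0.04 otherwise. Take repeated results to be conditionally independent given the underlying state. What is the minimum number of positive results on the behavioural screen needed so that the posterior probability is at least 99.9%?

3

Prior odds: 0.285 ÷ 0.715 = 57/143.
Likelihood ratio of a positive result = 0.87/0.04 = 21.75.
Target odds: 0.999 ÷ 0.001 = 999.
Need (57/143) × 21.75ⁿ ≥ 999, i.e. 21.75ⁿ ≥ 47619/19.
21.75² = 473.0625 falls short of 47619/19 but 21.75³ = 658503/64 reaches it, so n = 3.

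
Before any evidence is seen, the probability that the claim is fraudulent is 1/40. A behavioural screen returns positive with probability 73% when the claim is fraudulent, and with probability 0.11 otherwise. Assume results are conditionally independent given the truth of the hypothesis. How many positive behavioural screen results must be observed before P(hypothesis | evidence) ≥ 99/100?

5

Prior odds = 0.025/0.975 = 1/39.
Likelihood ratio of a positive result = 0.73/0.11 = 73/11.
Target posterior odds = 0.99/0.01 = 99.
Need (1/39) × (73/11)ⁿ ≥ 99, i.e. (73/11)ⁿ ≥ 3861.
(73/11)⁴ = 28398241/14641 falls short of 3861 but (73/11)⁵ ≈12872.1 reaches it, so n = 5.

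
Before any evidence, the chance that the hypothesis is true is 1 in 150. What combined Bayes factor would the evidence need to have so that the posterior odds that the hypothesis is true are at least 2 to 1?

Prior odds = (1/150)/(149/150) = 1/149.
Target odds = 2.
Required Bayes factor = 2 ÷ (1/149) = 298.

298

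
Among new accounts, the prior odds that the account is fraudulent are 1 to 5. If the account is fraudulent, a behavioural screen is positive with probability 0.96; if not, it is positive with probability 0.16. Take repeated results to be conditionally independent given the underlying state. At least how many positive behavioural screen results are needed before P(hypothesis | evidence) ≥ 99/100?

Prior odds = 0.2.
Likelihood ratio of a positive = 0.96/0.16 = 6.
Target posterior odds = 0.99/0.01 = 99.
Need 0.2 × 6ⁿ ≥ 99, i.e. 6ⁿ ≥ 495.
6³ = 216 falls short of 495 but 6⁴ = 1296 reaches it, so n = 4.

4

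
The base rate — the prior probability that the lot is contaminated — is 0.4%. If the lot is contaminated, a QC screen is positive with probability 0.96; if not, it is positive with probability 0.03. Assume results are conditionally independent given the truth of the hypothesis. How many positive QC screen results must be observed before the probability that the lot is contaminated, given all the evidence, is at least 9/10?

Prior odds: 0.004 ÷ 0.996 = 1/249.
Likelihood ratio of a positive = 0.96/0.03 = 32.
Target posterior odds = 0.9/0.1 = 9.
Need (1/249) × 32ⁿ ≥ 9, i.e. 32ⁿ ≥ 2241.
32² = 1024 falls short of 2241 but 32³ = 32768 reaches it, so n = 3.

3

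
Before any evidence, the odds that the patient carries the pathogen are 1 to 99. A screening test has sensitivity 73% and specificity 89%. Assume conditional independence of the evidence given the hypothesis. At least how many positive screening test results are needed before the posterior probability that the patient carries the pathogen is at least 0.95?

Prior odds = 1/99.
False-positive rate = 1 − 0.89 = 0.11; likelihood ratio of a positive = 0.73/0.11 = 73/11.
Target odds: 0.95 ÷ 0.05 = 19.
Need (1/99) × (73/11)ⁿ ≥ 19, i.e. (73/11)ⁿ ≥ 1881.
(73/11)³ = 389017/1331 falls short of 1881 but (73/11)⁴ = 28398241/14641 reaches it, so n = 4.

4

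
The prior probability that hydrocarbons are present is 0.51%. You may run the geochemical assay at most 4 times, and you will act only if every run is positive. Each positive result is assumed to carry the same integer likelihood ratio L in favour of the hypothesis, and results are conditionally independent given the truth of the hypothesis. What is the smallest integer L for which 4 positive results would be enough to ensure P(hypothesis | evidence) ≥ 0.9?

Prior odds = 0.0051/0.9949 = 51/9949.
Target odds = 0.9/0.1 = 9.
Need L⁴ ≥ 9 ÷ (51/9949) = 29847/17.
6⁴ = 1296 < 29847/17 ≤ 2401 = 7⁴, so L = 7.

7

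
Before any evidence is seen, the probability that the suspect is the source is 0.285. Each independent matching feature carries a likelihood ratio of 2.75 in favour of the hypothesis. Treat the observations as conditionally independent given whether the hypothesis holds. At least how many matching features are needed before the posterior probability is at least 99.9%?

8

Prior odds = 0.285/0.715 = 57/143.
Likelihood ratio per matching feature = 2.75.
Target posterior odds = 0.999/0.001 = 999.
Require 2.75ⁿ ≥ 999 ÷ (57/143) = 47619/19.
2.75⁷ = 19487171/16384 falls short of 47619/19 but 2.75⁸ = 214358881/65536 reaches it, so n = 8.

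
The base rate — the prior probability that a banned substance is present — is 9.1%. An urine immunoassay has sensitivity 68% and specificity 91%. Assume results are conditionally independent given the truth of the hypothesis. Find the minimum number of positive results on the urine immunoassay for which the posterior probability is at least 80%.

Prior odds: 0.091 ÷ 0.909 = 91/909.
False-positive rate = 1 − 0.91 = 0.09; likelihood ratio of a positive = 0.68/0.09 = 68/9.
Target posterior odds = 0.8/0.2 = 4.
Require (68/9)ⁿ ≥ 4 ÷ (91/909) = 3636/91.
(68/9)¹ = 68/9 falls short of 3636/91 but (68/9)² = 4624/81 reaches it, so n = 2.

2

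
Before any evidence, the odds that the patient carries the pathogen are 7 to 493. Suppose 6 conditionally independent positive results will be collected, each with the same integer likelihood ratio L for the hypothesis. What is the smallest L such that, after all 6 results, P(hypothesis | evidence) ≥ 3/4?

Prior odds = 7/493.
Target odds = 0.75/0.25 = 3.
Need L⁶ ≥ 3 ÷ (7/493) = 1479/7.
2⁶ = 64 < 1479/7 ≤ 729 = 3⁶, so L = 3.

3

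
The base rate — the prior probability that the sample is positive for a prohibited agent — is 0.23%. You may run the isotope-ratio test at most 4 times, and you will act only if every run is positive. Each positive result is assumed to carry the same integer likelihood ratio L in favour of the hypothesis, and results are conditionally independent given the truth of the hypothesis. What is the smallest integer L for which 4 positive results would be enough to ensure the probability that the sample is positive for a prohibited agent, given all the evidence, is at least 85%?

8

Prior odds = 0.0023/0.9977 = 23/9977.
Target odds = 0.85/0.15 = 17/3.
Need L⁴ ≥ 17/3 ÷ (23/9977) = 169609/69.
7⁴ = 2401 < 169609/69 ≤ 4096 = 8⁴, so L = 8.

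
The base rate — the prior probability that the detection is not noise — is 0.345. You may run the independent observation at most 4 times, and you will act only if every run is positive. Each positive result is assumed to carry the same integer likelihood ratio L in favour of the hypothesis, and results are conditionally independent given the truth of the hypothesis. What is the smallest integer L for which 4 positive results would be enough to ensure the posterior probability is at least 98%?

Prior odds = 0.345/0.655 = 69/131.
Target odds = 0.98/0.02 = 49.
Need L⁴ ≥ 49 ÷ (69/131) = 6419/69.
3⁴ = 81 < 6419/69 ≤ 256 = 4⁴, so L = 4.

4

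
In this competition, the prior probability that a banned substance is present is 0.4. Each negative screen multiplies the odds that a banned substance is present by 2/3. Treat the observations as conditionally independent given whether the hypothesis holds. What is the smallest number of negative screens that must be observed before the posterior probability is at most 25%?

2

Prior odds = 0.4/0.6 = 2/3.
Likelihood ratio per negative screen = 2/3.
Target posterior odds = 0.25/0.75 = 1/3.
Require (2/3)ⁿ ≤ 1/3 ÷ (2/3) = 0.5.
(2/3)¹ = 2/3 is still above 0.5 but (2/3)² = 4/9 is at or below it, so n = 2.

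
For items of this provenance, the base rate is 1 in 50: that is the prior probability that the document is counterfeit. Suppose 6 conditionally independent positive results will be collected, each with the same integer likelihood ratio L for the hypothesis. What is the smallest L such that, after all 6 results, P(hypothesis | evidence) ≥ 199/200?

5

Prior odds = 0.02/0.98 = 1/49.
Target odds = 0.995/0.005 = 199.
Need L⁶ ≥ 199 ÷ (1/49) = 9751.
4⁶ = 4096 < 9751 ≤ 15625 = 5⁶, so L = 5.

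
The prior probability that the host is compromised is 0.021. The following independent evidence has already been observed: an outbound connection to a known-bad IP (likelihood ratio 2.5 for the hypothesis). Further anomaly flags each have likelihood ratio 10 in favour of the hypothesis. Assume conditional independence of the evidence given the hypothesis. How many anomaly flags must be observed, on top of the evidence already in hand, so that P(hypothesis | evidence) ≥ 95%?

3

Prior odds = 0.021/0.979 = 21/979.
Bayes factor of the evidence already in hand = 2.5.
Odds after that evidence = (21/979) × 2.5 = 105/1958.
Target odds = 0.95/0.05 = 19.
Need 10ⁿ ≥ 19 ÷ (105/1958) = 37202/105.
10² = 100 falls short of 37202/105 but 10³ = 1000 reaches it, so n = 3.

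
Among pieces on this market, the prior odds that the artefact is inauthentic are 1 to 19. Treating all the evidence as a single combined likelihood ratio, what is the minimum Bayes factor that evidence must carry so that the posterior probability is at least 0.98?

931

Prior odds = 1/19.
Target odds = 0.98/0.02 = 49.
Required Bayes factor = 49 ÷ (1/19) = 931.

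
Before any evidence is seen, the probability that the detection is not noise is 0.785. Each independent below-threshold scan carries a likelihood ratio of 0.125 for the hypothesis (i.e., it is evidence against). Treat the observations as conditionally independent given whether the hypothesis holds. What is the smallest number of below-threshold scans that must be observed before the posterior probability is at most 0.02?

3

Prior odds = 0.785/0.215 = 157/43.
Likelihood ratio per below-threshold scan = 0.125.
Target posterior odds = 0.02/0.98 = 1/49.
Require 0.125ⁿ ≤ 1/49 ÷ (157/43) = 43/7693.
0.125² = 0.015625 is still above 43/7693 but 0.125³ = 0.001953125 is at or below it, so n = 3.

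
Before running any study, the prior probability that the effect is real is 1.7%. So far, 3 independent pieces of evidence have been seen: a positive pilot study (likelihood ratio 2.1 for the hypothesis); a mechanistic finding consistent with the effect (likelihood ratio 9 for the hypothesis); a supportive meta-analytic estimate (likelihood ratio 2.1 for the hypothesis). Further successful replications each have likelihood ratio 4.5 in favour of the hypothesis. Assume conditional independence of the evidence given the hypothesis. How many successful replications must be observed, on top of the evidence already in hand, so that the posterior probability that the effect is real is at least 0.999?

Prior odds = 0.017/0.983 = 17/983.
Combined Bayes factor of the evidence already in hand = 2.1 × 9 × 2.1 = 39.69.
Odds after that evidence = (17/983) × 39.69 = 67473/98300.
Target odds = 0.999/0.001 = 999.
Need 4.5ⁿ ≥ 999 ÷ (67473/98300) = 3637100/2499.
4.5⁴ = 410.0625 falls short of 3637100/2499 but 4.5⁵ = 1845.28125 reaches it, so n = 5.

5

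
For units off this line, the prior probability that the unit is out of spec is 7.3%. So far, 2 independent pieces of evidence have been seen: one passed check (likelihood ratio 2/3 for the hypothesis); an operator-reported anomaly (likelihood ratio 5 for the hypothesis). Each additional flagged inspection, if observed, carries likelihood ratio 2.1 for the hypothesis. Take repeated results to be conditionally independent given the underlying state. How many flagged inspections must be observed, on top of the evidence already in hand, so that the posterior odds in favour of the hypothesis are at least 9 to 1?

5

Prior odds = 0.073/0.927 = 73/927.
Combined Bayes factor of the evidence already in hand = (2/3) × 5 = 10/3.
Odds after that evidence = (73/927) × 10/3 = 730/2781.
Target odds = 9.
Need 2.1ⁿ ≥ 9 ÷ (730/2781) = 25029/730.
2.1⁴ = 19.4481 falls short of 25029/730 but 2.1⁵ = 4084101/100000 reaches it, so n = 5.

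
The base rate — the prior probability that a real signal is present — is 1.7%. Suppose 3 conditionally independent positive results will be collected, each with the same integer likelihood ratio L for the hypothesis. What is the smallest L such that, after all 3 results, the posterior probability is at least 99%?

18

Prior odds = 0.017/0.983 = 17/983.
Target odds = 0.99/0.01 = 99.
Need L³ ≥ 99 ÷ (17/983) = 97317/17.
17³ = 4913 < 97317/17 ≤ 5832 = 18³, so L = 18.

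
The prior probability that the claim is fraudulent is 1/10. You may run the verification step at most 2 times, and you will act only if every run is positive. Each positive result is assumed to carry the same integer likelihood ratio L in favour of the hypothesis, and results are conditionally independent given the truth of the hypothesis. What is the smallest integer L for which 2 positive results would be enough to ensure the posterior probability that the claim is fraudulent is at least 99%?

Prior odds = 0.1/0.9 = 1/9.
Target odds = 0.99/0.01 = 99.
Need L² ≥ 99 ÷ (1/9) = 891.
29² = 841 < 891 ≤ 900 = 30², so L = 30.

30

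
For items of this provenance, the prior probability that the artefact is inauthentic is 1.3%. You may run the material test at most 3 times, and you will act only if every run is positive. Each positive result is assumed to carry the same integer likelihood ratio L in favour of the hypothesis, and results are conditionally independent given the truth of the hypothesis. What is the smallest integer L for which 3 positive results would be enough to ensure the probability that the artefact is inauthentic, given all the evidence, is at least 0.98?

Prior odds = 0.013/0.987 = 13/987.
Target odds = 0.98/0.02 = 49.
Need L³ ≥ 49 ÷ (13/987) = 48363/13.
15³ = 3375 < 48363/13 ≤ 4096 = 16³, so L = 16.

16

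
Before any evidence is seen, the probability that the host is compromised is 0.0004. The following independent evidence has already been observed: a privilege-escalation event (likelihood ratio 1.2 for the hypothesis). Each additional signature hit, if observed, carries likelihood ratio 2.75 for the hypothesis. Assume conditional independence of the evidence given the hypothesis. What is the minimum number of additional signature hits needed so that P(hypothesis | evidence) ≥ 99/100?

13

Prior odds = 0.0004/0.9996 = 1/2499.
Bayes factor of the evidence already in hand = 1.2.
Odds after that evidence = (1/2499) × 1.2 = 2/4165.
Target odds = 0.99/0.01 = 99.
Need 2.75ⁿ ≥ 99 ÷ (2/4165) = 206167.5.
2.75¹² ≈187065 falls short of 206167.5 but 2.75¹³ ≈514428 reaches it, so n = 13.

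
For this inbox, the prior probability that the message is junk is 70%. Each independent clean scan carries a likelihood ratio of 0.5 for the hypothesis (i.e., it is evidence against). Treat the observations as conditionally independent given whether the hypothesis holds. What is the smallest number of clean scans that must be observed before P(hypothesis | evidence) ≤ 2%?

Prior odds: 0.7 ÷ 0.3 = 7/3.
Likelihood ratio per clean scan = 0.5.
Target posterior odds = 0.02/0.98 = 1/49.
Require 0.5ⁿ ≤ 1/49 ÷ (7/3) = 3/343.
0.5⁶ = 0.015625 is still above 3/343 but 0.5⁷ = 0.0078125 is at or below it, so n = 7.

7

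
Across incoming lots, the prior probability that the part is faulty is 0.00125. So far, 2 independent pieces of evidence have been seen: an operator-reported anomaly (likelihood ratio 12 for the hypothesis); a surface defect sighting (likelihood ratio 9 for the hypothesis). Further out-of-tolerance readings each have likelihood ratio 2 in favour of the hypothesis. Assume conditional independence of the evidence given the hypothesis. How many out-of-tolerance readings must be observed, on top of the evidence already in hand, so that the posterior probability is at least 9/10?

Prior odds = 0.00125/0.99875 = 1/799.
Combined Bayes factor of the evidence already in hand = 12 × 9 = 108.
Odds after that evidence = (1/799) × 108 = 108/799.
Target odds = 0.9/0.1 = 9.
Need 2ⁿ ≥ 9 ÷ (108/799) = 799/12.
2⁶ = 64 falls short of 799/12 but 2⁷ = 128 reaches it, so n = 7.

7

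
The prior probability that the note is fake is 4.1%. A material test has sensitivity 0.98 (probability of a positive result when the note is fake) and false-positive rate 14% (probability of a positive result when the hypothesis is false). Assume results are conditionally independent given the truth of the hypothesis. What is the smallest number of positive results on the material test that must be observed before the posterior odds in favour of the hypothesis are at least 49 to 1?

4

Prior odds: 0.041 ÷ 0.959 = 41/959.
Likelihood ratio of a positive result = 0.98/0.14 = 7.
Target odds = 49.
Need (41/959) × 7ⁿ ≥ 49, i.e. 7ⁿ ≥ 46991/41.
7³ = 343 falls short of 46991/41 but 7⁴ = 2401 reaches it, so n = 4.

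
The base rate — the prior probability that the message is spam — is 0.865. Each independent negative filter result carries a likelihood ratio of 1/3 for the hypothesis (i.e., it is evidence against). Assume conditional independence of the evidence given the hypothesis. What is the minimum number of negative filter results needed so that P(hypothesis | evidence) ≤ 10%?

Prior odds: 0.865 ÷ 0.135 = 173/27.
Likelihood ratio per negative filter result = 1/3.
Target posterior odds = 0.1/0.9 = 1/9.
Require (1/3)ⁿ ≤ 1/9 ÷ (173/27) = 3/173.
(1/3)³ = 1/27 is still above 3/173 but (1/3)⁴ = 1/81 is at or below it, so n = 4.

4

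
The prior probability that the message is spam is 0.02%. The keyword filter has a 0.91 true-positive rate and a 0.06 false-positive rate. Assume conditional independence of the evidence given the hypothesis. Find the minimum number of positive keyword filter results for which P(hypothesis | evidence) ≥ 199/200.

6

Prior odds = 0.0002/0.9998 = 1/4999.
Likelihood ratio of a positive result = 0.91/0.06 = 91/6.
Target odds: 0.995 ÷ 0.005 = 199.
Need (1/4999) × (91/6)ⁿ ≥ 199, i.e. (91/6)ⁿ ≥ 994801.
(91/6)⁵ ≈802510 falls short of 994801 but (91/6)⁶ ≈1.21714e+07 reaches it, so n = 6.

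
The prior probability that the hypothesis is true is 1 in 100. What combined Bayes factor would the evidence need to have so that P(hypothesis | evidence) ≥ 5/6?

495

Prior odds = 0.01/0.99 = 1/99.
Target odds = (5/6)/(1/6) = 5.
Required Bayes factor = 5 ÷ (1/99) = 495.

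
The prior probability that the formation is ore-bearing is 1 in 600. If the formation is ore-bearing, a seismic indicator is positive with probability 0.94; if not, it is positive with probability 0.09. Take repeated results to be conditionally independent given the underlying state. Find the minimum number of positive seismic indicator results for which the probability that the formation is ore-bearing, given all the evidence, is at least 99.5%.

5

Prior odds: (1/600) ÷ (599/600) = 1/599.
Likelihood ratio of a positive = 0.94/0.09 = 94/9.
Target posterior odds = 0.995/0.005 = 199.
Require (94/9)ⁿ ≥ 199 ÷ (1/599) = 119201.
(94/9)⁴ = 78074896/6561 falls short of 119201 but (94/9)⁵ ≈124287 reaches it, so n = 5.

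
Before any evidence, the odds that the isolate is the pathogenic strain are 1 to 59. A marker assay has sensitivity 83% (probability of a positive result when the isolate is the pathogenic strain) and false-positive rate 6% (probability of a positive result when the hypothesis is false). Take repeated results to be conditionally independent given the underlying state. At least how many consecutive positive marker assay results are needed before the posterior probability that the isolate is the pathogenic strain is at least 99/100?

4

Prior odds = 1/59.
Likelihood ratio of a positive result = 0.83/0.06 = 83/6.
Target posterior odds = 0.99/0.01 = 99.
Need (1/59) × (83/6)ⁿ ≥ 99, i.e. (83/6)ⁿ ≥ 5841.
(83/6)³ = 571787/216 falls short of 5841 but (83/6)⁴ = 47458321/1296 reaches it, so n = 4.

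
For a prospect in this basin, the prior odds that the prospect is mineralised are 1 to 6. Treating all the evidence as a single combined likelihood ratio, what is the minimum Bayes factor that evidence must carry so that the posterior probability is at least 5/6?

Prior odds = 1/6.
Target odds = (5/6)/(1/6) = 5.
Required Bayes factor = 5 ÷ (1/6) = 30.

30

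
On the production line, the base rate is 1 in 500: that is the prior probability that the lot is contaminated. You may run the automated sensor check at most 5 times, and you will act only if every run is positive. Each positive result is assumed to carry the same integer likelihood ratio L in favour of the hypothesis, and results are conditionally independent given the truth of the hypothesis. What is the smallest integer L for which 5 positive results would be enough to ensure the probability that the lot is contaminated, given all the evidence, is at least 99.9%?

14

Prior odds = 0.002/0.998 = 1/499.
Target odds = 0.999/0.001 = 999.
Need L⁵ ≥ 999 ÷ (1/499) = 498501.
13⁵ = 371293 < 498501 ≤ 537824 = 14⁵, so L = 14.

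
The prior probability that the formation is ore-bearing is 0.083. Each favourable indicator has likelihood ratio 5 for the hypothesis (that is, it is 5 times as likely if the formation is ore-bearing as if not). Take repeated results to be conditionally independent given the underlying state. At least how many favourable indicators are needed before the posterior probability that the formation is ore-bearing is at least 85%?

3

Prior odds: 0.083 ÷ 0.917 = 83/917.
Likelihood ratio per favourable indicator = 5.
Target posterior odds = 0.85/0.15 = 17/3.
Require 5ⁿ ≥ 17/3 ÷ (83/917) = 15589/249.
5² = 25 falls short of 15589/249 but 5³ = 125 reaches it, so n = 3.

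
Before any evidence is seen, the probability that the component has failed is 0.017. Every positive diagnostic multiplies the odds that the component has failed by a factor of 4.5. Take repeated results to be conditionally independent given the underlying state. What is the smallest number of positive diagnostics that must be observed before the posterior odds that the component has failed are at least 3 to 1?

4

Prior odds = 0.017/0.983 = 17/983.
Likelihood ratio per positive diagnostic = 4.5.
Target odds = 3.
Need (17/983) × 4.5ⁿ ≥ 3, i.e. 4.5ⁿ ≥ 2949/17.
4.5³ = 91.125 falls short of 2949/17 but 4.5⁴ = 410.0625 reaches it, so n = 4.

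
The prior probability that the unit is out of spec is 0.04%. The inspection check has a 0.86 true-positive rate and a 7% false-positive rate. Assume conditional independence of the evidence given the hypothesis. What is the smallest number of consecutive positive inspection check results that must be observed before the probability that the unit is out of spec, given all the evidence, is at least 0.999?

Prior odds = 0.0004/0.9996 = 1/2499.
Likelihood ratio of a positive result = 0.86/0.07 = 86/7.
Target odds: 0.999 ÷ 0.001 = 999.
Need (1/2499) × (86/7)ⁿ ≥ 999, i.e. (86/7)ⁿ ≥ 2496501.
(86/7)⁵ ≈279899 falls short of 2496501 but (86/7)⁶ ≈3.43876e+06 reaches it, so n = 6.

6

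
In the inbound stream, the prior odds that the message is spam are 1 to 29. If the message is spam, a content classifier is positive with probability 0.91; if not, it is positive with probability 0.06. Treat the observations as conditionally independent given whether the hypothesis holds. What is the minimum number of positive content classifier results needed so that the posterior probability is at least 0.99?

3

Prior odds = 1/29.
Likelihood ratio of a positive = 0.91/0.06 = 91/6.
Target posterior odds = 0.99/0.01 = 99.
Require (91/6)ⁿ ≥ 99 ÷ (1/29) = 2871.
(91/6)² = 8281/36 falls short of 2871 but (91/6)³ = 753571/216 reaches it, so n = 3.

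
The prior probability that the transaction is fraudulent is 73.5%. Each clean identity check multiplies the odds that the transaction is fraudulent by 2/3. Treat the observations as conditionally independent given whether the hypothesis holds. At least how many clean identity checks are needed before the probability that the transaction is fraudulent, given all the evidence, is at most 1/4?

Prior odds = 0.735/0.265 = 147/53.
Likelihood ratio per clean identity check = 2/3.
Target odds: 0.25 ÷ 0.75 = 1/3.
Need (147/53) × (2/3)ⁿ ≤ 1/3, i.e. (2/3)ⁿ ≤ 53/441.
(2/3)⁵ = 32/243 is still above 53/441 but (2/3)⁶ = 64/729 is at or below it, so n = 6.

6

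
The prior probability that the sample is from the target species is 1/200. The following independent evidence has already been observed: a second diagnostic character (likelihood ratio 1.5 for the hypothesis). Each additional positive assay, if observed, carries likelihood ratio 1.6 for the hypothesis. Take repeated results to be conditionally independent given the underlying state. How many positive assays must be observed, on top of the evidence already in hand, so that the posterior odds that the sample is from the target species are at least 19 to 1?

17

Prior odds = 0.005/0.995 = 1/199.
Bayes factor of the evidence already in hand = 1.5.
Odds after that evidence = (1/199) × 1.5 = 3/398.
Target odds = 19.
Need 1.6ⁿ ≥ 19 ÷ (3/398) = 7562/3.
1.6¹⁶ ≈1844.67 falls short of 7562/3 but 1.6¹⁷ ≈2951.48 reaches it, so n = 17.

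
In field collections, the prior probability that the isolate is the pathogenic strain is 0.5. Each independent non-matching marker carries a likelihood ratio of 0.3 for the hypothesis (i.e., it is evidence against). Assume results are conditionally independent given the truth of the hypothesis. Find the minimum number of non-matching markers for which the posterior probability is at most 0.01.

Prior odds = 0.5/0.5 = 1.
Likelihood ratio per non-matching marker = 0.3.
Target posterior odds = 0.01/0.99 = 1/99.
Need 1 × 0.3ⁿ ≤ 1/99, i.e. 0.3ⁿ ≤ 1/99.
0.3³ = 0.027 is still above 1/99 but 0.3⁴ = 0.0081 is at or below it, so n = 4.

4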